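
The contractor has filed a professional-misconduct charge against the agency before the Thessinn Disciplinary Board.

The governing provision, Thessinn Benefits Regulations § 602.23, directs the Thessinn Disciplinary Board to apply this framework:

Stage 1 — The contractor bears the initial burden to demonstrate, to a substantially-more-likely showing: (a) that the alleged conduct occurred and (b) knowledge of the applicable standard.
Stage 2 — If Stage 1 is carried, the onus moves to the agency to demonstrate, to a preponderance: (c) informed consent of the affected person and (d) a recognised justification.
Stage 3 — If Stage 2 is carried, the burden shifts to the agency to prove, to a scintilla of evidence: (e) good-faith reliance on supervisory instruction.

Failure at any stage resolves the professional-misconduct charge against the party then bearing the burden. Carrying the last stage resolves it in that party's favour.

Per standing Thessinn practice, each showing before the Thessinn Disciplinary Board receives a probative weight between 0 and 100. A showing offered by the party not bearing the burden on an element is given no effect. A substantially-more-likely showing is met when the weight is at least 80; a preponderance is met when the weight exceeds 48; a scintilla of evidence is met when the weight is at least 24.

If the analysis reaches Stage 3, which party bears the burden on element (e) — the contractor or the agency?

agency

Stage 3's rule assigns the burden to the agency (to a scintilla of evidence).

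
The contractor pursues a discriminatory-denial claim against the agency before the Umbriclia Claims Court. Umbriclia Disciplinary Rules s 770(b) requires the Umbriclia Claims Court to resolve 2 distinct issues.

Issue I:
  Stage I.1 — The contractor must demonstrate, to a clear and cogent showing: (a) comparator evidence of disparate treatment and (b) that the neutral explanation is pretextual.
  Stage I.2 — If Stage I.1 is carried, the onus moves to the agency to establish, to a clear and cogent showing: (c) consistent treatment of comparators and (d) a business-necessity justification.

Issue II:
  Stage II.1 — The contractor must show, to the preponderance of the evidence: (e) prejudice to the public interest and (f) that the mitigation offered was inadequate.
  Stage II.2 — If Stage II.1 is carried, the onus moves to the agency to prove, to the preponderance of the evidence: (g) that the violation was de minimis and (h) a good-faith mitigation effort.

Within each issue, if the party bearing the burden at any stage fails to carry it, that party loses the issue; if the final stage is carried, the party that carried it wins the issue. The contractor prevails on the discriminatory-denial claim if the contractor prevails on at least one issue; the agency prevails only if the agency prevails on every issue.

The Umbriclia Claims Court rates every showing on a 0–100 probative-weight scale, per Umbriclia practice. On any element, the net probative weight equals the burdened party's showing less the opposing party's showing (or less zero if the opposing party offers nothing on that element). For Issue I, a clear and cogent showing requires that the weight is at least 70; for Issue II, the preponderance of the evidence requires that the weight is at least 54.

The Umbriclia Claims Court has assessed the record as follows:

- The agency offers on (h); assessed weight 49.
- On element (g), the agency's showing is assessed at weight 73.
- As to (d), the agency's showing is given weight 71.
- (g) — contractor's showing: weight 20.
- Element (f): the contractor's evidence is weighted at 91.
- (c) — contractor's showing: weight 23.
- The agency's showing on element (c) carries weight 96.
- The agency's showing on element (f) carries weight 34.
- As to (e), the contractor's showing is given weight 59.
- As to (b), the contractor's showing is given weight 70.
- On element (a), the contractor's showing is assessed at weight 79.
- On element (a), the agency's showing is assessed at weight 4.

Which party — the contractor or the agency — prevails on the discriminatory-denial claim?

contractor

— Issue I —
Stage I.1 (contractor, a clear and cogent showing, weight is at least 70): (a) net 79−4=75 ≥ 70 — meets; (b) 70 ≥ 70 — meets.
  All elements met. The burden passes to the agency.
Stage I.2 (agency, a clear and cogent showing, weight is at least 70): (c) net 96−23=73 ≥ 70 — meets; (d) 71 ≥ 70 — meets.
  All elements met at the final stage.
Every stage carried; the agency prevails on this issue.
— Issue II —
At Stage II.1 the contractor must meet the preponderance of the evidence (weight is at least 54): on (e) the weight is 59, which does reach 54, so (e) meets the standard; on (f) the weight is 91 less the opposing 34 gives net 57, which does reach 54, so (f) meets the standard.
  Stage II.1 carried; the burden shifts to the agency.
At Stage II.2 the agency must meet the preponderance of the evidence (weight is at least 54): on (g) the weight is 73 less the opposing 20 gives net 53, < 54, so (g) does not meet the standard; on (h) the weight is 49, which does not reach 54, so (h) does not meet the standard.
  Stage II.2 not carried; the agency fails its burden.
The analysis ends at Stage II.2; the contractor prevails on this issue.
Per-issue: Issue I → agency; Issue II → contractor. The contractor must prevail on at least one issue; overall, the contractor prevails.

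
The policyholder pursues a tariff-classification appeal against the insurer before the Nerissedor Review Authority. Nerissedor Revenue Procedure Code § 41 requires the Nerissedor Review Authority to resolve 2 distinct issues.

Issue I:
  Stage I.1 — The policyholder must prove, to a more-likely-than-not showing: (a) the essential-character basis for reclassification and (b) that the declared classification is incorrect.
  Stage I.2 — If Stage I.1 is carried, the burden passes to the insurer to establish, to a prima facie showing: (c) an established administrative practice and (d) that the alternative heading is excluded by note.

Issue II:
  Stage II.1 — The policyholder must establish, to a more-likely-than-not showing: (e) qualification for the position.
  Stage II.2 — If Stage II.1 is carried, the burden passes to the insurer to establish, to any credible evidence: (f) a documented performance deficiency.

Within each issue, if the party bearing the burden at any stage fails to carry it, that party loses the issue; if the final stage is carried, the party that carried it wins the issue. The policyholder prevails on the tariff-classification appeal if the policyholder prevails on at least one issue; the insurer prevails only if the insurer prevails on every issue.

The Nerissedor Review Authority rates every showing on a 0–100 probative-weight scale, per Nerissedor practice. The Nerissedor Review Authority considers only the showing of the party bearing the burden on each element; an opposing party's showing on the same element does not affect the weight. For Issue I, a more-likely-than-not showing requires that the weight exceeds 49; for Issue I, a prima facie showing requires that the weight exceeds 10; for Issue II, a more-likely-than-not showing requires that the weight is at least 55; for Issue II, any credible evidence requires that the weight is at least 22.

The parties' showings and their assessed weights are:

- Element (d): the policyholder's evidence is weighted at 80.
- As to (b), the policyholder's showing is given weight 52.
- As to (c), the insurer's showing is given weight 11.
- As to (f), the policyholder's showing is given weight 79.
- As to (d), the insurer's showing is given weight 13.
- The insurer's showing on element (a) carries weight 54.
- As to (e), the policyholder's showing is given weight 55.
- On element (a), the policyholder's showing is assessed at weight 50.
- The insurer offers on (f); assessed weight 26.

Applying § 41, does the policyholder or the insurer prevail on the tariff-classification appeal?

— Issue I —
Stage I.1 (policyholder, a more-likely-than-not showing, weight exceeds 49): (a) 50 (insurer's 54 disregarded) > 49 — meets; (b) 52 > 49 — meets.
  Stage I.1 is satisfied; the onus moves to the insurer.
Stage I.2 (insurer, a prima facie showing, weight exceeds 10): (c) 11 > 10 — meets; (d) 13 (policyholder's 80 disregarded) > 10 — meets.
  Stage I.2 carried; the final stage is satisfied.
Every stage carried; the insurer prevails on this issue.
— Issue II —
Stage II.1 — burden on policyholder; standard: a more-likely-than-not showing (weight is at least 55).
    (e): 55 ≥ 55 [met]
  All elements met. The burden passes to the insurer.
Stage II.2 — burden on insurer; standard: any credible evidence (weight is at least 22).
    (f): 26 (policyholder's 79 disregarded) ≥ 22 [met]
  All elements met at the final stage.
With every stage satisfied, the insurer prevails on this issue.
Per-issue: Issue I → insurer; Issue II → insurer. The policyholder must prevail on at least one issue; overall, the insurer prevails.

insurer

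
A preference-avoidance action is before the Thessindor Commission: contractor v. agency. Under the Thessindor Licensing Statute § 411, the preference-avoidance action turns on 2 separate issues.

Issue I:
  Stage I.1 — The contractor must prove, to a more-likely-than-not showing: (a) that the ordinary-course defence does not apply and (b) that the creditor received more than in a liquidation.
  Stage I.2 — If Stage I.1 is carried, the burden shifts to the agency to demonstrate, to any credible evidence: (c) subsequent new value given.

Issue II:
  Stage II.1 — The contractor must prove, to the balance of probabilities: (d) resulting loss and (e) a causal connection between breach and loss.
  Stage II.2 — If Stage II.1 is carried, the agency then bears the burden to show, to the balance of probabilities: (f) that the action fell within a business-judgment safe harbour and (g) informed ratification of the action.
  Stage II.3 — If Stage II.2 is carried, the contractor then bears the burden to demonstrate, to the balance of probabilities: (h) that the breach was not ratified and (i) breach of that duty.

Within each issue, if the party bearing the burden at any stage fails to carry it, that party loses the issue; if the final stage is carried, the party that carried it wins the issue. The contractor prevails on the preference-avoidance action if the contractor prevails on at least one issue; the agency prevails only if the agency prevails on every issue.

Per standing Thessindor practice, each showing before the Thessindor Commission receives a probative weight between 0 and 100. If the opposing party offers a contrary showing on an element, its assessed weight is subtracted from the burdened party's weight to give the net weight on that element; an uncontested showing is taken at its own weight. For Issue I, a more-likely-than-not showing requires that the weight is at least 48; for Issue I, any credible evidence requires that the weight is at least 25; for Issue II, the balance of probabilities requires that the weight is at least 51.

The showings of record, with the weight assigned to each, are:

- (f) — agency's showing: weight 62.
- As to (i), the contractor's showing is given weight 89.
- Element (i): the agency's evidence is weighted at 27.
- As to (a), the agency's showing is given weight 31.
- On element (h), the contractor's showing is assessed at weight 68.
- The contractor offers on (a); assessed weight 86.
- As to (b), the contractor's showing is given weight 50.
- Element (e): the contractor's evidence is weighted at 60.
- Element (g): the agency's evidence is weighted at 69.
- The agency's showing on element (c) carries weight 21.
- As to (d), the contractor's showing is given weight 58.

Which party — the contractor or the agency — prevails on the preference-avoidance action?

contractor

— Issue I —
Stage I.1 (contractor, a more-likely-than-not showing, weight is at least 48): (a) net 86−31=55 ≥ 48 — meets; (b) 50 ≥ 48 — meets.
  The contractor carries Stage I.1; the agency now bears the burden.
Stage I.2 (agency, any credible evidence, weight is at least 25): (c) 21 < 25 — fails.
  Not every element is met, so the agency fails to carry Stage I.2.
The analysis ends at Stage I.2; the contractor prevails on this issue.
— Issue II —
At Stage II.1 the contractor must meet the balance of probabilities (weight is at least 51): on (d) the weight is 58, ≥ 51, so (d) meets the standard; on (e) the weight is 60, ≥ 51, so (e) meets the standard.
  Stage II.1 is satisfied; the onus moves to the agency.
At Stage II.2 the agency must meet the balance of probabilities (weight is at least 51): on (f) the weight is 62, which does reach 51, so (f) meets the standard; on (g) the weight is 69, ≥ 51, so (g) meets the standard.
  All elements met. The burden passes to the contractor.
At Stage II.3 the contractor must meet the balance of probabilities (weight is at least 51): on (h) the weight is 68, ≥ 51, so (h) meets the standard; on (i) the weight is 89 less the opposing 27 gives net 62, which does reach 51, so (i) meets the standard.
  All elements met at the final stage.
Every stage carried; the contractor prevails on this issue.
Per-issue: Issue I → contractor; Issue II → contractor. The contractor must prevail on at least one issue; overall, the contractor prevails.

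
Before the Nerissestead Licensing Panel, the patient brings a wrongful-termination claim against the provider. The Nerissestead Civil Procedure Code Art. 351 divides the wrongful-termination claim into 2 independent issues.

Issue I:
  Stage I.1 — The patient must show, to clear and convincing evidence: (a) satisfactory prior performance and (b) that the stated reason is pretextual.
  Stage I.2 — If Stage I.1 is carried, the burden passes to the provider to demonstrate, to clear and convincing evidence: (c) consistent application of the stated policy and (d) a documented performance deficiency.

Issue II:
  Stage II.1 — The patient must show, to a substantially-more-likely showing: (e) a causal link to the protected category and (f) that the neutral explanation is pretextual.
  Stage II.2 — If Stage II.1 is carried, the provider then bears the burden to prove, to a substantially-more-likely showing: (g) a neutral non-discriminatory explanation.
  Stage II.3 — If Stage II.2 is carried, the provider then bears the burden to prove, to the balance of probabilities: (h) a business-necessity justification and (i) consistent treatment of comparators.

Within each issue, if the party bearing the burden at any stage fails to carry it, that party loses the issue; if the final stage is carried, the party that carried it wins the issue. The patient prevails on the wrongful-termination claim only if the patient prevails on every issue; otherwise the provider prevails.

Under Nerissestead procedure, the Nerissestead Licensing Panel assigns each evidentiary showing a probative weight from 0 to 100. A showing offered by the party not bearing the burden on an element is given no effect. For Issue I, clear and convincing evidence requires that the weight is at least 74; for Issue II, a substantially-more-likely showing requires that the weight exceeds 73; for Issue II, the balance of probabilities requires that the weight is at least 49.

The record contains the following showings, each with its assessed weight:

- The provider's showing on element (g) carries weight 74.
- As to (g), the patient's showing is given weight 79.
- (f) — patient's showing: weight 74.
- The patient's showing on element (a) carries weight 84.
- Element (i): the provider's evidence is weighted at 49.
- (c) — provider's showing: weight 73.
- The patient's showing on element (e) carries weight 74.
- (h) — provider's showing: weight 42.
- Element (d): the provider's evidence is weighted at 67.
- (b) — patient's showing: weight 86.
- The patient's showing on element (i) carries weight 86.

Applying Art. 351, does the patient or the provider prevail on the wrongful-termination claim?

— Issue I —
Stage I.1 (patient, clear and convincing evidence, weight is at least 74): (a) 84 ≥ 74 — meets; (b) 86 ≥ 74 — meets.
  All elements met. The burden passes to the provider.
Stage I.2 (provider, clear and convincing evidence, weight is at least 74): (c) 73 < 74 — fails; (d) 67 < 74 — fails.
  Not every element is met, so the provider fails to carry Stage I.2.
The patient prevails on this issue.
— Issue II —
Stage II.1 (patient, a substantially-more-likely showing, weight exceeds 73): (e) 74 > 73 — meets; (f) 74 > 73 — meets.
  The patient carries Stage II.1; the provider now bears the burden.
Stage II.2 (provider, a substantially-more-likely showing, weight exceeds 73): (g) 74 (patient's 79 disregarded) > 73 — meets.
  Stage II.2 is satisfied; the provider continues to bear the burden.
Stage II.3 (provider, the balance of probabilities, weight is at least 49): (h) 42 < 49 — fails; (i) 49 (patient's 86 disregarded) ≥ 49 — meets.
  Not every element is met, so the provider fails to carry Stage II.3.
So the patient prevails on this issue.
Per-issue: Issue I → patient; Issue II → patient. The patient must prevail on every issue; overall, the patient prevails.

patient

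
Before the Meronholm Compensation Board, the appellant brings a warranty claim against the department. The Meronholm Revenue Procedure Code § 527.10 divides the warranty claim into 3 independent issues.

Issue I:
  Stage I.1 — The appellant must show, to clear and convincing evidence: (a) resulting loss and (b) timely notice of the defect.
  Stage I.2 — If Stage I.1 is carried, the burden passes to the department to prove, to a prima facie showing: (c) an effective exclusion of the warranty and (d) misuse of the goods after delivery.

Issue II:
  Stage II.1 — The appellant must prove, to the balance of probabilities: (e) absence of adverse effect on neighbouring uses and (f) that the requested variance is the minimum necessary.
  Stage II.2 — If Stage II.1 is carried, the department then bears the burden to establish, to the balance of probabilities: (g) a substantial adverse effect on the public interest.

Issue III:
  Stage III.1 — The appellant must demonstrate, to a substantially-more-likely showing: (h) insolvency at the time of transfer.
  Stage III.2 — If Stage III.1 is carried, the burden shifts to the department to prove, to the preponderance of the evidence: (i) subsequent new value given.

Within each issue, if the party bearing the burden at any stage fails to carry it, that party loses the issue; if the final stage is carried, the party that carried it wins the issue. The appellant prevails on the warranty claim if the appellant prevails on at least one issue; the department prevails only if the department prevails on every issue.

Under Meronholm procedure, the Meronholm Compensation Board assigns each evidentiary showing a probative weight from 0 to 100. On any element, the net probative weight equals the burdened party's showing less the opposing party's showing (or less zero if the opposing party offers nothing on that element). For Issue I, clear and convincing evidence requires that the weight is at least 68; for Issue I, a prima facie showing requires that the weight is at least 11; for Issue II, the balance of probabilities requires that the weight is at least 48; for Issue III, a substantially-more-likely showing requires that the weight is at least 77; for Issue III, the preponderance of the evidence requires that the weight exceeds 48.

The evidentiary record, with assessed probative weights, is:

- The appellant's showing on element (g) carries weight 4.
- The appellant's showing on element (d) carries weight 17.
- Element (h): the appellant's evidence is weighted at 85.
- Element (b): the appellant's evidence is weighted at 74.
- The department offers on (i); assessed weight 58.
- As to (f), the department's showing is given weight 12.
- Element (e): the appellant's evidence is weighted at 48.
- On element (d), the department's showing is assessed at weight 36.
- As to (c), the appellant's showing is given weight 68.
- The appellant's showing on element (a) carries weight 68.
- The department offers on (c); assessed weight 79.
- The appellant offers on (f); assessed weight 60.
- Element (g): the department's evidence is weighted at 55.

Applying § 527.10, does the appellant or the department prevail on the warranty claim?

— Issue I —
At Stage I.1 the appellant must meet clear and convincing evidence (weight is at least 68): on (a) the weight is 68, ≥ 68, so (a) meets the standard; on (b) the weight is 74, ≥ 68, so (b) meets the standard.
  All elements met. The burden passes to the department.
At Stage I.2 the department must meet a prima facie showing (weight is at least 11): on (c) the weight is 79 less the opposing 68 gives net 11, ≥ 11, so (c) meets the standard; on (d) the weight is 36 less the opposing 17 gives net 19, which does reach 11, so (d) meets the standard.
  The department carries the last stage.
With every stage satisfied, the department prevails on this issue.
— Issue II —
At Stage II.1 the appellant must meet the balance of probabilities (weight is at least 48): on (e) the weight is 48, ≥ 48, so (e) meets the standard; on (f) the weight is 60 less the opposing 12 gives net 48, which does reach 48, so (f) meets the standard.
  Stage II.1 carried; the burden shifts to the department.
At Stage II.2 the department must meet the balance of probabilities (weight is at least 48): on (g) the weight is 55 less the opposing 4 gives net 51, which does reach 48, so (g) meets the standard.
  All elements met at the final stage.
Every stage carried; the department prevails on this issue.
— Issue III —
Stage III.1 — burden on appellant; standard: a substantially-more-likely showing (weight is at least 77).
    (h): 85 ≥ 77 [met]
  Stage III.1 is satisfied; the onus moves to the department.
Stage III.2 — burden on department; standard: the preponderance of the evidence (weight exceeds 48).
    (i): 58 > 48 [met]
  Stage III.2 carried; the final stage is satisfied.
With every stage satisfied, the department prevails on this issue.
Per-issue: Issue I → department; Issue II → department; Issue III → department. The appellant must prevail on at least one issue; overall, the department prevails.

department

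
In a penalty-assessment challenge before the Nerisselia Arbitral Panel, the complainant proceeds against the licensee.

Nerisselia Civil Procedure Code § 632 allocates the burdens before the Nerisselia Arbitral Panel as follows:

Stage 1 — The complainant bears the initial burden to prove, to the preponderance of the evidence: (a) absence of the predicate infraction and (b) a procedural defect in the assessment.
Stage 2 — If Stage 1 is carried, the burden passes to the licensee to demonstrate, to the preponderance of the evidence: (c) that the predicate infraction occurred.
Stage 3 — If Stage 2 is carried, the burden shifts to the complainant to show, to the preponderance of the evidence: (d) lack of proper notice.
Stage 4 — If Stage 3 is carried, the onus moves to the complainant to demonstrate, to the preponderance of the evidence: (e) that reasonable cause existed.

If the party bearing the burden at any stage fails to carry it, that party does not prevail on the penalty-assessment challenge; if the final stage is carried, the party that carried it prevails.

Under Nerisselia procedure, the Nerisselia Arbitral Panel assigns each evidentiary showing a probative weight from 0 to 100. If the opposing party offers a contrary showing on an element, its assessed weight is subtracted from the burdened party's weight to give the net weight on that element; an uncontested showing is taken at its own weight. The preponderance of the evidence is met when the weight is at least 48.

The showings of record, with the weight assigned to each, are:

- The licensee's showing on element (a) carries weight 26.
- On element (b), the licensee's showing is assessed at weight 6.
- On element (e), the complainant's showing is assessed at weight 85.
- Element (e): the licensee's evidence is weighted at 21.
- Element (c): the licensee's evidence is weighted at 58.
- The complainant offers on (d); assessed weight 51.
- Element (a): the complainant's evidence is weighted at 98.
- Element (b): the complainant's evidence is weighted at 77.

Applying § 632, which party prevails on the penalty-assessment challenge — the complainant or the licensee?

Stage 1 — burden on complainant; standard: the preponderance of the evidence (weight is at least 48).
    (a): 98 − 26 = 72 ≥ 48 [met]
    (b): 77 − 6 = 71 ≥ 48 [met]
  All elements met. The burden passes to the licensee.
Stage 2 — burden on licensee; standard: the preponderance of the evidence (weight is at least 48).
    (c): 58 ≥ 48 [met]
  All elements met. The burden passes to the complainant.
Stage 3 — burden on complainant; standard: the preponderance of the evidence (weight is at least 48).
    (d): 51 ≥ 48 [met]
  All elements met. The complainant retains the burden for Stage 4.
Stage 4 — burden on complainant; standard: the preponderance of the evidence (weight is at least 48).
    (e): 85 − 21 = 64 ≥ 48 [met]
  The complainant carries the last stage.
Every stage carried; the complainant prevails.

complainant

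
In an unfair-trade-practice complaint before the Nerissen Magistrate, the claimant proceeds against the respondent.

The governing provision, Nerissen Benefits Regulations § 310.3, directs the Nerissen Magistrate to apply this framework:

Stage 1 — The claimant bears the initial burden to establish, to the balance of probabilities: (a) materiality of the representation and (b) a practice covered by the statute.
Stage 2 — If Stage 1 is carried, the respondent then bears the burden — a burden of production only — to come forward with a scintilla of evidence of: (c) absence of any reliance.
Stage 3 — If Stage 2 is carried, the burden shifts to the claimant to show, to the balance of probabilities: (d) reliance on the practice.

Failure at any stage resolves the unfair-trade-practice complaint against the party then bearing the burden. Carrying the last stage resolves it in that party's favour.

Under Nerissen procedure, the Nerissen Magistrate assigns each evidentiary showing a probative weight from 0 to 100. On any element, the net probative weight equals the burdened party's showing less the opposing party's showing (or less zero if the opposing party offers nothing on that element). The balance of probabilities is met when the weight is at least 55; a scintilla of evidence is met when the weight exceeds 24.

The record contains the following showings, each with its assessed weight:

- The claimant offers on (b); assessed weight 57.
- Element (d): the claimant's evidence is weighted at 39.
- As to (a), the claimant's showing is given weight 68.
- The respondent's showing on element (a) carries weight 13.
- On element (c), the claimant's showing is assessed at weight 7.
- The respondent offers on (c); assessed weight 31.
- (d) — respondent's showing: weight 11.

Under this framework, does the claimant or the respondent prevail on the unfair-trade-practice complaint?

claimant

At Stage 1 the claimant must meet the balance of probabilities (weight is at least 55): on (a) the weight is 68 less the opposing 13 gives net 55, which does reach 55, so (a) meets the standard; on (b) the weight is 57, ≥ 55, so (b) meets the standard.
  The claimant carries Stage 1; the respondent now bears the burden.
At Stage 2 the respondent must meet a scintilla of evidence (weight exceeds 24): on (c) the weight is 31 less the opposing 7 gives net 24, ≤ 24, so (c) does not meet the standard.
  Stage 2 not carried; the respondent fails its burden.
So the claimant prevails.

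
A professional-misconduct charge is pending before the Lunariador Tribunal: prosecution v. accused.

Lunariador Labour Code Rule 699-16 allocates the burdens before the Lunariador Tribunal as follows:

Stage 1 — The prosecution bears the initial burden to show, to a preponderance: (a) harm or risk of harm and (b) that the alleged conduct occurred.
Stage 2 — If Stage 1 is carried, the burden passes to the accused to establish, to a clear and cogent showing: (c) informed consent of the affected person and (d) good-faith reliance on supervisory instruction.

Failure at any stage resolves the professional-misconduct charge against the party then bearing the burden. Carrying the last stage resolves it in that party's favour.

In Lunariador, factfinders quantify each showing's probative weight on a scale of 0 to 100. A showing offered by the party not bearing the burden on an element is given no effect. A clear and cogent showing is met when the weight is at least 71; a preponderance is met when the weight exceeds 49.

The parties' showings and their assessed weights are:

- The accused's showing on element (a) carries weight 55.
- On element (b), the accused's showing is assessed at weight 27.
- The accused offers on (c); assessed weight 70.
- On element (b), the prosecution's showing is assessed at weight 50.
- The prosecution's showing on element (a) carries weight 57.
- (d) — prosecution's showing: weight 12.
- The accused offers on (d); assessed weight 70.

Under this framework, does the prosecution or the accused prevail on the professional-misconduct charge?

Stage 1 (prosecution, a preponderance, weight exceeds 49): (a) 57 (accused's 55 disregarded) > 49 — meets; (b) 50 (accused's 27 disregarded) > 49 — meets.
  Stage 1 carried; the burden shifts to the accused.
Stage 2 (accused, a clear and cogent showing, weight is at least 71): (c) 70 < 71 — fails; (d) 70 (prosecution's 12 disregarded) < 71 — fails.
  Stage 2 not carried; the accused fails its burden.
The prosecution prevails.

prosecution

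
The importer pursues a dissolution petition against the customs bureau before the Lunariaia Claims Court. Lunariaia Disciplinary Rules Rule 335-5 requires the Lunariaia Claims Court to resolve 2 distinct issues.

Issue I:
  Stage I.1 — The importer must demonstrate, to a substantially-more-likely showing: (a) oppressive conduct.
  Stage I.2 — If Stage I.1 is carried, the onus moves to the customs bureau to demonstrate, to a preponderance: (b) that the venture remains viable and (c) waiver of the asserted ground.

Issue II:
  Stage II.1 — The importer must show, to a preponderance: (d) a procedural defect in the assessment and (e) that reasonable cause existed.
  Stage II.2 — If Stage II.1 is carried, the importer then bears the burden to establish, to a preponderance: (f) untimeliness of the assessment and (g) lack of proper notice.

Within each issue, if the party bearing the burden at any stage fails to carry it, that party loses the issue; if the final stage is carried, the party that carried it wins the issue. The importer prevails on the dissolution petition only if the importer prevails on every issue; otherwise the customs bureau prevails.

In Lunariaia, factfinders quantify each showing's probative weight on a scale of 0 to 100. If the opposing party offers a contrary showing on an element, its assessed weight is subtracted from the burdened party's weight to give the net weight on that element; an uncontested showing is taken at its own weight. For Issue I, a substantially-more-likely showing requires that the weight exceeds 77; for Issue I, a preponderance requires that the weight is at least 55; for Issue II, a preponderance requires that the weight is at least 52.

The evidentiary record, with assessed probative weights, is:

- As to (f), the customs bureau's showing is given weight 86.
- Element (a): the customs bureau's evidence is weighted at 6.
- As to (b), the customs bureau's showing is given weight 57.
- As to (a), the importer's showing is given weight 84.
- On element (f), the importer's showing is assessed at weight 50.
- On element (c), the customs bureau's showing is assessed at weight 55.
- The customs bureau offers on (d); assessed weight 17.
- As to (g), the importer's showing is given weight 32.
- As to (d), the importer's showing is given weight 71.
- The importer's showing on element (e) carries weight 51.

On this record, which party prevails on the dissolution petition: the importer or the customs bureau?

— Issue I —
Stage I.1 (importer, a substantially-more-likely showing, weight exceeds 77): (a) net 84−6=78 > 77 — meets.
  Stage I.1 is satisfied; the onus moves to the customs bureau.
Stage I.2 (customs bureau, a preponderance, weight is at least 55): (b) 57 ≥ 55 — meets; (c) 55 ≥ 55 — meets.
  The customs bureau carries the last stage.
Every stage carried; the customs bureau prevails on this issue.
— Issue II —
Stage II.1 (importer, a preponderance, weight is at least 52): (d) net 71−17=54 ≥ 52 — meets; (e) 51 < 52 — fails.
  Not every element is met, so the importer fails to carry Stage II.1.
The customs bureau prevails on this issue.
Per-issue: Issue I → customs bureau; Issue II → customs bureau. The importer must prevail on every issue; overall, the customs bureau prevails.

customs bureau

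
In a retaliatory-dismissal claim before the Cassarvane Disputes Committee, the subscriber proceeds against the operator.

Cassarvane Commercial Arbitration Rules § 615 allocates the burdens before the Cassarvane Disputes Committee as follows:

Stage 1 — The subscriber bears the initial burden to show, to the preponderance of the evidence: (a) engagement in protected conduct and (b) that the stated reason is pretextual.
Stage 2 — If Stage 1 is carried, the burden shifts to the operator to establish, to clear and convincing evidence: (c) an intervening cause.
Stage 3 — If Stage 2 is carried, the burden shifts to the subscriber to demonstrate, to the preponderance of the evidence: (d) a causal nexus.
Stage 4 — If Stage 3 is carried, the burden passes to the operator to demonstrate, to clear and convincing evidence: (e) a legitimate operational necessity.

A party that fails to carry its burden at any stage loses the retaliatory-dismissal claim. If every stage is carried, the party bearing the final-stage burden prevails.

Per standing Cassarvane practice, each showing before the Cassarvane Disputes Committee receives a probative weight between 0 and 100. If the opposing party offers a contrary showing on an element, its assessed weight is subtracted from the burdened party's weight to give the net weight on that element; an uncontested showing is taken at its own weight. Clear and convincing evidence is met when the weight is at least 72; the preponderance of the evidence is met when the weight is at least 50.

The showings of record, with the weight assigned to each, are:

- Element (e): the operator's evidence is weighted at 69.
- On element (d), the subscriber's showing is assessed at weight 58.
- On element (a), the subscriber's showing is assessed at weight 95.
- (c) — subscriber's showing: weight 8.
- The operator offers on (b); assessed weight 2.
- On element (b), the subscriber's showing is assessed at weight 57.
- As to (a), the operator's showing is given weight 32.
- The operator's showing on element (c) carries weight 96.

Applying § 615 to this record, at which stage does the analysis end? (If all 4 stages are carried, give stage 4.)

Stage 1 — burden on subscriber; standard: the preponderance of the evidence (weight is at least 50).
    (a): 95 − 32 = 63 ≥ 50 [met]
    (b): 57 − 2 = 55 ≥ 50 [met]
  The subscriber carries Stage 1; the operator now bears the burden.
Stage 2 — burden on operator; standard: clear and convincing evidence (weight is at least 72).
    (c): 96 − 8 = 88 ≥ 72 [met]
  All elements met. The burden passes to the subscriber.
Stage 3 — burden on subscriber; standard: the preponderance of the evidence (weight is at least 50).
    (d): 58 ≥ 50 [met]
  Stage 3 is satisfied; the onus moves to the operator.
Stage 4 — burden on operator; standard: clear and convincing evidence (weight is at least 72).
    (e): 69 < 72 [not met]
  Not every element is met, so the operator fails to carry Stage 4.
The analysis ends at Stage 4; the subscriber prevails.

stage 4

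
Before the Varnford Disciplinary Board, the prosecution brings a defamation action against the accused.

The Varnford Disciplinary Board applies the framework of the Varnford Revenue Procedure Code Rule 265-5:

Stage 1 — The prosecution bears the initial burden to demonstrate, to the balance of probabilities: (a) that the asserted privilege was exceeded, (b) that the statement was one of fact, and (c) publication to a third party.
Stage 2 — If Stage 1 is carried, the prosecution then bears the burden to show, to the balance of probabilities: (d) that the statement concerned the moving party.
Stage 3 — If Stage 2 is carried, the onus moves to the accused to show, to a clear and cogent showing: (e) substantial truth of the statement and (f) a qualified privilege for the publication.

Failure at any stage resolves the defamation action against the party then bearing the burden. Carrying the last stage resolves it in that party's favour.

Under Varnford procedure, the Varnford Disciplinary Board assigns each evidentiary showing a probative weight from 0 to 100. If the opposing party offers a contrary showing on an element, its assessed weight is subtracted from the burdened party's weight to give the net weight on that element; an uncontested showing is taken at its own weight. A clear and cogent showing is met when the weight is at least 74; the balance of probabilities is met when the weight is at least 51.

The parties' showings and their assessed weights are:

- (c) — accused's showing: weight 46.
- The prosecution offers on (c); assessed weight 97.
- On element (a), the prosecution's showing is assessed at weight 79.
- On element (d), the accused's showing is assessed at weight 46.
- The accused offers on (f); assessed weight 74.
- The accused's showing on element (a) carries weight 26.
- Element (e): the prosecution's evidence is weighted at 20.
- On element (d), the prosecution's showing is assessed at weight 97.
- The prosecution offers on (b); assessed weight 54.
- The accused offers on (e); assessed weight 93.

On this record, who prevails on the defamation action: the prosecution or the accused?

prosecution

At Stage 1 the prosecution must meet the balance of probabilities (weight is at least 51): on (a) the weight is 79 less the opposing 26 gives net 53, which does reach 51, so (a) meets the standard; on (b) the weight is 54, ≥ 51, so (b) meets the standard; on (c) the weight is 97 less the opposing 46 gives net 51, which does reach 51, so (c) meets the standard.
  All elements met. The prosecution retains the burden for Stage 2.
At Stage 2 the prosecution must meet the balance of probabilities (weight is at least 51): on (d) the weight is 97 less the opposing 46 gives net 51, ≥ 51, so (d) meets the standard.
  Stage 2 carried; the burden shifts to the accused.
At Stage 3 the accused must meet a clear and cogent showing (weight is at least 74): on (e) the weight is 93 less the opposing 20 gives net 73, < 74, so (e) does not meet the standard; on (f) the weight is 74, which does reach 74, so (f) meets the standard.
  The accused does not carry Stage 3.
The analysis ends at Stage 3; the prosecution prevails.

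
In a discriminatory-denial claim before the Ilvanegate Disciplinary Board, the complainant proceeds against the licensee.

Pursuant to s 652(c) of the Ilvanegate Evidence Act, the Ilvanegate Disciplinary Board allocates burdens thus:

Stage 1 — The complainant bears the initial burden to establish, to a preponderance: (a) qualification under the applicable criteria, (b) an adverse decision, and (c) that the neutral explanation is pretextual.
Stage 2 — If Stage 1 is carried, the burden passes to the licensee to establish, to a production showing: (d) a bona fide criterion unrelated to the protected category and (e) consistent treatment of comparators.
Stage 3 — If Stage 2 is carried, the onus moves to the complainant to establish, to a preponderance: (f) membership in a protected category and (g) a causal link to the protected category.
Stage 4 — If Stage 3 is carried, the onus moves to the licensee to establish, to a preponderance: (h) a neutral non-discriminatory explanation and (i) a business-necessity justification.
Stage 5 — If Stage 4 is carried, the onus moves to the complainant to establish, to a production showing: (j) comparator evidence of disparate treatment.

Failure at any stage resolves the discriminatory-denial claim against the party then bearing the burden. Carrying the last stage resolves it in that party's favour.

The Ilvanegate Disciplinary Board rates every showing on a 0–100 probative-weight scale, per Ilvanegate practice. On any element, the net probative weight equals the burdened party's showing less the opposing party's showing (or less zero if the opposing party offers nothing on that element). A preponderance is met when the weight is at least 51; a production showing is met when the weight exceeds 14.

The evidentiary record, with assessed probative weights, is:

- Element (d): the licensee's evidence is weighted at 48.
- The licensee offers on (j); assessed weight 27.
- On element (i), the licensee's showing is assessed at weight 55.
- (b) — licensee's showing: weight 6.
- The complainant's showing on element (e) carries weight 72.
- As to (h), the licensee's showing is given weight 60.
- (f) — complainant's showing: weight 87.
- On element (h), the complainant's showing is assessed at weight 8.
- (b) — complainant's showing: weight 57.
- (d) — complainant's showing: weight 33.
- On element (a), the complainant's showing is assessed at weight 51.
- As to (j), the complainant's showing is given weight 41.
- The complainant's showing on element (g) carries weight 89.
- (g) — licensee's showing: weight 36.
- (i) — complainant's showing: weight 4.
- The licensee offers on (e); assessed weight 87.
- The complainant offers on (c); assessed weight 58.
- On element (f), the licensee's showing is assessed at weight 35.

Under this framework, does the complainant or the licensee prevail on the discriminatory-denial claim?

licensee

Stage 1 (complainant, a preponderance, weight is at least 51): (a) 51 ≥ 51 — meets; (b) net 57−6=51 ≥ 51 — meets; (c) 58 ≥ 51 — meets.
  Stage 1 carried; the burden shifts to the licensee.
Stage 2 (licensee, a production showing, weight exceeds 14): (d) net 48−33=15 > 14 — meets; (e) net 87−72=15 > 14 — meets.
  Stage 2 carried; the burden shifts to the complainant.
Stage 3 (complainant, a preponderance, weight is at least 51): (f) net 87−35=52 ≥ 51 — meets; (g) net 89−36=53 ≥ 51 — meets.
  Stage 3 is satisfied; the onus moves to the licensee.
Stage 4 (licensee, a preponderance, weight is at least 51): (h) net 60−8=52 ≥ 51 — meets; (i) net 55−4=51 ≥ 51 — meets.
  The licensee carries Stage 4; the complainant now bears the burden.
Stage 5 (complainant, a production showing, weight exceeds 14): (j) net 41−27=14 ≤ 14 — fails.
  Stage 5 not carried; the complainant fails its burden.
So the licensee prevails.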